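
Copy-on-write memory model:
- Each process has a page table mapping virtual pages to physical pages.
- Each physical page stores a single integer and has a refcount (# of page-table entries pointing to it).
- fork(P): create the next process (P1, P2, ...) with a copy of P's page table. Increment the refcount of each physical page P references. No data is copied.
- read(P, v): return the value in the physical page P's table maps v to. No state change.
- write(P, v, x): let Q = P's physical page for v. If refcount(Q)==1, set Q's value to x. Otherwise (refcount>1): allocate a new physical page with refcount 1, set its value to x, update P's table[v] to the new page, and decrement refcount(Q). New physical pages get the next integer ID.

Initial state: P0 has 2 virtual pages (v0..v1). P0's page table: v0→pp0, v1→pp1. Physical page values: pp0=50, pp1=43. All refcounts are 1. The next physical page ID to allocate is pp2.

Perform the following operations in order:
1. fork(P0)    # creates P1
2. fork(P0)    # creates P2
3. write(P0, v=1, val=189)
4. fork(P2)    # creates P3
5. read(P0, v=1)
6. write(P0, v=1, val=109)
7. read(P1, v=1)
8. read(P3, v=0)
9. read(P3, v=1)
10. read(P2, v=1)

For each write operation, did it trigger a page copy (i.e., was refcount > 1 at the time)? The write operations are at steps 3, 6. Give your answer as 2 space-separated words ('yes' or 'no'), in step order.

Op 1: fork(P0) -> P1. 2 ppages; refcounts: pp0:2 pp1:2
Op 2: fork(P0) -> P2. 2 ppages; refcounts: pp0:3 pp1:3
Op 3: write(P0, v1, 189). refcount(pp1)=3>1 -> COPY to pp2. 3 ppages; refcounts: pp0:3 pp1:2 pp2:1
Op 4: fork(P2) -> P3. 3 ppages; refcounts: pp0:4 pp1:3 pp2:1
Op 5: read(P0, v1) -> 189. No state change.
Op 6: write(P0, v1, 109). refcount(pp2)=1 -> write in place. 3 ppages; refcounts: pp0:4 pp1:3 pp2:1
Op 7: read(P1, v1) -> 43. No state change.
Op 8: read(P3, v0) -> 50. No state change.
Op 9: read(P3, v1) -> 43. No state change.
Op 10: read(P2, v1) -> 43. No state change.

yes no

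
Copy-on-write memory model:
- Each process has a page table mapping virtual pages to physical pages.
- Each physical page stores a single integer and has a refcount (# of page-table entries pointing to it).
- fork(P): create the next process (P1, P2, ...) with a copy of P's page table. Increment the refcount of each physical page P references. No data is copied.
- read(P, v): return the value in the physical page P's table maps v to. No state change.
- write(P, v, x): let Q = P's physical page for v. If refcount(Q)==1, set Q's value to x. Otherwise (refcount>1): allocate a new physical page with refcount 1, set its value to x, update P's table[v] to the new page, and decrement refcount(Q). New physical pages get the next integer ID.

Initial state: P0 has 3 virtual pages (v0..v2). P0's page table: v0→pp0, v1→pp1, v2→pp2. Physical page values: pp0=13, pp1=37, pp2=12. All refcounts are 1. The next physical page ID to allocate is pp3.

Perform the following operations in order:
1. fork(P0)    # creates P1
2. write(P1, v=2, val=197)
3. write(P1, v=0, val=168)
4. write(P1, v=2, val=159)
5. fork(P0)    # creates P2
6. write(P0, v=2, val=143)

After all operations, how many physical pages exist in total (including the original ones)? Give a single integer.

Answer: 6

Derivation:
Op 1: fork(P0) -> P1. 3 ppages; refcounts: pp0:2 pp1:2 pp2:2
Op 2: write(P1, v2, 197). refcount(pp2)=2>1 -> COPY to pp3. 4 ppages; refcounts: pp0:2 pp1:2 pp2:1 pp3:1
Op 3: write(P1, v0, 168). refcount(pp0)=2>1 -> COPY to pp4. 5 ppages; refcounts: pp0:1 pp1:2 pp2:1 pp3:1 pp4:1
Op 4: write(P1, v2, 159). refcount(pp3)=1 -> write in place. 5 ppages; refcounts: pp0:1 pp1:2 pp2:1 pp3:1 pp4:1
Op 5: fork(P0) -> P2. 5 ppages; refcounts: pp0:2 pp1:3 pp2:2 pp3:1 pp4:1
Op 6: write(P0, v2, 143). refcount(pp2)=2>1 -> COPY to pp5. 6 ppages; refcounts: pp0:2 pp1:3 pp2:1 pp3:1 pp4:1 pp5:1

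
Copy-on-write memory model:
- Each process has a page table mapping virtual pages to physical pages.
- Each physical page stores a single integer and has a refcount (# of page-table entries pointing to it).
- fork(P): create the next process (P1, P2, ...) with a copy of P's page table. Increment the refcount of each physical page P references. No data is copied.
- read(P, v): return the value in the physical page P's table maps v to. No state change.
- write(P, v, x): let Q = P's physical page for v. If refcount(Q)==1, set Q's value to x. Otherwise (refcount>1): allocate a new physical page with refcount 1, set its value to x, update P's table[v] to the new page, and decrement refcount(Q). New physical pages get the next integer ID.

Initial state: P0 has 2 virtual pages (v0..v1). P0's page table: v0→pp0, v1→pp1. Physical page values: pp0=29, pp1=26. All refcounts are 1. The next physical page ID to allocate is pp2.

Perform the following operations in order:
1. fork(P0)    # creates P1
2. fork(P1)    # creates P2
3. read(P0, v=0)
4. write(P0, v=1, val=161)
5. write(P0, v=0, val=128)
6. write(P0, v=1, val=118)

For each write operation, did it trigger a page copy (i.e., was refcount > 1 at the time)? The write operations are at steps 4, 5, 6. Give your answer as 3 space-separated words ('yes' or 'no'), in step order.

Op 1: fork(P0) -> P1. 2 ppages; refcounts: pp0:2 pp1:2
Op 2: fork(P1) -> P2. 2 ppages; refcounts: pp0:3 pp1:3
Op 3: read(P0, v0) -> 29. No state change.
Op 4: write(P0, v1, 161). refcount(pp1)=3>1 -> COPY to pp2. 3 ppages; refcounts: pp0:3 pp1:2 pp2:1
Op 5: write(P0, v0, 128). refcount(pp0)=3>1 -> COPY to pp3. 4 ppages; refcounts: pp0:2 pp1:2 pp2:1 pp3:1
Op 6: write(P0, v1, 118). refcount(pp2)=1 -> write in place. 4 ppages; refcounts: pp0:2 pp1:2 pp2:1 pp3:1

yes yes no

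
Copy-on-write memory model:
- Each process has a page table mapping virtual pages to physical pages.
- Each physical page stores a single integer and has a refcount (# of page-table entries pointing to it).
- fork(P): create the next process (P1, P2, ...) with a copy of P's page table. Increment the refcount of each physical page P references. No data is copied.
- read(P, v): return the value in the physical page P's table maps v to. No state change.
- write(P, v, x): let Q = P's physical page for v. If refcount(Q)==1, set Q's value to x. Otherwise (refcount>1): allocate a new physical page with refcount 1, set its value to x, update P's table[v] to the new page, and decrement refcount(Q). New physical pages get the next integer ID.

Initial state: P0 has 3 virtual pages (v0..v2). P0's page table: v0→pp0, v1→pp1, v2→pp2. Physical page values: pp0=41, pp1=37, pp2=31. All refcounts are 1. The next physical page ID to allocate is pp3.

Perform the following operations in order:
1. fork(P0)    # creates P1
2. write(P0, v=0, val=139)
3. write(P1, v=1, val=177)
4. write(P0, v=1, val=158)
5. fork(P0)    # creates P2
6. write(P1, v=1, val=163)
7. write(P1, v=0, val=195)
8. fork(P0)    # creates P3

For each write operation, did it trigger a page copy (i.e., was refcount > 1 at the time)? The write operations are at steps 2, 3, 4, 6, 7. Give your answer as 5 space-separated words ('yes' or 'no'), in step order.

Op 1: fork(P0) -> P1. 3 ppages; refcounts: pp0:2 pp1:2 pp2:2
Op 2: write(P0, v0, 139). refcount(pp0)=2>1 -> COPY to pp3. 4 ppages; refcounts: pp0:1 pp1:2 pp2:2 pp3:1
Op 3: write(P1, v1, 177). refcount(pp1)=2>1 -> COPY to pp4. 5 ppages; refcounts: pp0:1 pp1:1 pp2:2 pp3:1 pp4:1
Op 4: write(P0, v1, 158). refcount(pp1)=1 -> write in place. 5 ppages; refcounts: pp0:1 pp1:1 pp2:2 pp3:1 pp4:1
Op 5: fork(P0) -> P2. 5 ppages; refcounts: pp0:1 pp1:2 pp2:3 pp3:2 pp4:1
Op 6: write(P1, v1, 163). refcount(pp4)=1 -> write in place. 5 ppages; refcounts: pp0:1 pp1:2 pp2:3 pp3:2 pp4:1
Op 7: write(P1, v0, 195). refcount(pp0)=1 -> write in place. 5 ppages; refcounts: pp0:1 pp1:2 pp2:3 pp3:2 pp4:1
Op 8: fork(P0) -> P3. 5 ppages; refcounts: pp0:1 pp1:3 pp2:4 pp3:3 pp4:1

yes yes no no no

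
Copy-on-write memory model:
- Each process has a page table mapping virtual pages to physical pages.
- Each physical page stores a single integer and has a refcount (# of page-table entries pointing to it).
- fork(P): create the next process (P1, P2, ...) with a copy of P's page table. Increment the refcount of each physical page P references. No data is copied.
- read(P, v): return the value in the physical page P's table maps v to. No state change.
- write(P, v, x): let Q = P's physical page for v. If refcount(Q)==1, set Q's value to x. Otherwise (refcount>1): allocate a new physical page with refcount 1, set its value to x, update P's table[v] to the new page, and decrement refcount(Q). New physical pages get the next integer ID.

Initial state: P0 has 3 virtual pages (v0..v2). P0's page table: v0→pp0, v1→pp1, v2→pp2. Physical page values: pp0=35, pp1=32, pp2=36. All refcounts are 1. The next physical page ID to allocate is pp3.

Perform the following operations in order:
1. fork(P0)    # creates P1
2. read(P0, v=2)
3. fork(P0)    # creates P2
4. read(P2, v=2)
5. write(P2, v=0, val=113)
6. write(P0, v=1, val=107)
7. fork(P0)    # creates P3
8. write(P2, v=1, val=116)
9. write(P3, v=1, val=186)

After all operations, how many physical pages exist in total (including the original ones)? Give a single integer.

Op 1: fork(P0) -> P1. 3 ppages; refcounts: pp0:2 pp1:2 pp2:2
Op 2: read(P0, v2) -> 36. No state change.
Op 3: fork(P0) -> P2. 3 ppages; refcounts: pp0:3 pp1:3 pp2:3
Op 4: read(P2, v2) -> 36. No state change.
Op 5: write(P2, v0, 113). refcount(pp0)=3>1 -> COPY to pp3. 4 ppages; refcounts: pp0:2 pp1:3 pp2:3 pp3:1
Op 6: write(P0, v1, 107). refcount(pp1)=3>1 -> COPY to pp4. 5 ppages; refcounts: pp0:2 pp1:2 pp2:3 pp3:1 pp4:1
Op 7: fork(P0) -> P3. 5 ppages; refcounts: pp0:3 pp1:2 pp2:4 pp3:1 pp4:2
Op 8: write(P2, v1, 116). refcount(pp1)=2>1 -> COPY to pp5. 6 ppages; refcounts: pp0:3 pp1:1 pp2:4 pp3:1 pp4:2 pp5:1
Op 9: write(P3, v1, 186). refcount(pp4)=2>1 -> COPY to pp6. 7 ppages; refcounts: pp0:3 pp1:1 pp2:4 pp3:1 pp4:1 pp5:1 pp6:1

Answer: 7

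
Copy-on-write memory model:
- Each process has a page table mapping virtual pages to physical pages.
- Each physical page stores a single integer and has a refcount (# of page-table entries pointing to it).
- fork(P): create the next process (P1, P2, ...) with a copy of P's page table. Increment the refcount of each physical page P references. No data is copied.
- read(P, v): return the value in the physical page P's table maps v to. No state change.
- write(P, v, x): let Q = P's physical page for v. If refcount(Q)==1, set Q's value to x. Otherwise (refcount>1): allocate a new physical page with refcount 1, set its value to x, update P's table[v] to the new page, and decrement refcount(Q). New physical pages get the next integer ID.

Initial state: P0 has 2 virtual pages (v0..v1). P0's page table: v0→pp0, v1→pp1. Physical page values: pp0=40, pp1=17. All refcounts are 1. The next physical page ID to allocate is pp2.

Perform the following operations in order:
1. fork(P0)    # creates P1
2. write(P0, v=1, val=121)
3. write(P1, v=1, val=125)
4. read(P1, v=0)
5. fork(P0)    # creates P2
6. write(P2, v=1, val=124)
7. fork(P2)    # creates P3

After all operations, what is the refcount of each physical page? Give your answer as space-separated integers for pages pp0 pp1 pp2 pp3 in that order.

Answer: 4 1 1 2

Derivation:
Op 1: fork(P0) -> P1. 2 ppages; refcounts: pp0:2 pp1:2
Op 2: write(P0, v1, 121). refcount(pp1)=2>1 -> COPY to pp2. 3 ppages; refcounts: pp0:2 pp1:1 pp2:1
Op 3: write(P1, v1, 125). refcount(pp1)=1 -> write in place. 3 ppages; refcounts: pp0:2 pp1:1 pp2:1
Op 4: read(P1, v0) -> 40. No state change.
Op 5: fork(P0) -> P2. 3 ppages; refcounts: pp0:3 pp1:1 pp2:2
Op 6: write(P2, v1, 124). refcount(pp2)=2>1 -> COPY to pp3. 4 ppages; refcounts: pp0:3 pp1:1 pp2:1 pp3:1
Op 7: fork(P2) -> P3. 4 ppages; refcounts: pp0:4 pp1:1 pp2:1 pp3:2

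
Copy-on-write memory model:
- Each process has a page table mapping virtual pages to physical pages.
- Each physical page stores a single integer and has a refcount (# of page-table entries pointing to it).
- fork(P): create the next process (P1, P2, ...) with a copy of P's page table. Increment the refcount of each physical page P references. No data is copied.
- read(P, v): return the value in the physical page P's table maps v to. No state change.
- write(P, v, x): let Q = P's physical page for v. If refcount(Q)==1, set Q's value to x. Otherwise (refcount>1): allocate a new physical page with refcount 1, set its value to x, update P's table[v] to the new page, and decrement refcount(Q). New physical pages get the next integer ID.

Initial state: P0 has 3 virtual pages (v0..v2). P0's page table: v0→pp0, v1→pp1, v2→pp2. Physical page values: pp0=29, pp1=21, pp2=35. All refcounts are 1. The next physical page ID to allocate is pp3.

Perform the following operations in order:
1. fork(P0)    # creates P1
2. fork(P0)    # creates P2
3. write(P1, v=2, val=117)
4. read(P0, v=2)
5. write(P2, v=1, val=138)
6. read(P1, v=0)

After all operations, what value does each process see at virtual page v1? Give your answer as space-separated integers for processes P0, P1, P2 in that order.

Op 1: fork(P0) -> P1. 3 ppages; refcounts: pp0:2 pp1:2 pp2:2
Op 2: fork(P0) -> P2. 3 ppages; refcounts: pp0:3 pp1:3 pp2:3
Op 3: write(P1, v2, 117). refcount(pp2)=3>1 -> COPY to pp3. 4 ppages; refcounts: pp0:3 pp1:3 pp2:2 pp3:1
Op 4: read(P0, v2) -> 35. No state change.
Op 5: write(P2, v1, 138). refcount(pp1)=3>1 -> COPY to pp4. 5 ppages; refcounts: pp0:3 pp1:2 pp2:2 pp3:1 pp4:1
Op 6: read(P1, v0) -> 29. No state change.
P0: v1 -> pp1 = 21
P1: v1 -> pp1 = 21
P2: v1 -> pp4 = 138

Answer: 21 21 138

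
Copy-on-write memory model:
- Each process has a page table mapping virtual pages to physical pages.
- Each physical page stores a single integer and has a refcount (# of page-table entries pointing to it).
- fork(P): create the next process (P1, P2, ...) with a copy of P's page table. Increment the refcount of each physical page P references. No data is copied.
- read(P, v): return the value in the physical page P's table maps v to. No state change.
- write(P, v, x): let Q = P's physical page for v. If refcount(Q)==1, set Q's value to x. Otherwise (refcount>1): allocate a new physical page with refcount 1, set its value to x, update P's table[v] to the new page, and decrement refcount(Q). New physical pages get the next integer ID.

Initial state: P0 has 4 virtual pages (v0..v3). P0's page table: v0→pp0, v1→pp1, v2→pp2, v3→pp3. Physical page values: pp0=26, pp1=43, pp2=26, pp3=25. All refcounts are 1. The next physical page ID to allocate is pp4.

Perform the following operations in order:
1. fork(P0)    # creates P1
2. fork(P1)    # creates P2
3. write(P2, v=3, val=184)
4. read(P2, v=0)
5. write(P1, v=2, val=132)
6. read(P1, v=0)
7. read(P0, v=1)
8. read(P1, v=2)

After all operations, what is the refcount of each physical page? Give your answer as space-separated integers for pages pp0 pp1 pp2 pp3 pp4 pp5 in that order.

Op 1: fork(P0) -> P1. 4 ppages; refcounts: pp0:2 pp1:2 pp2:2 pp3:2
Op 2: fork(P1) -> P2. 4 ppages; refcounts: pp0:3 pp1:3 pp2:3 pp3:3
Op 3: write(P2, v3, 184). refcount(pp3)=3>1 -> COPY to pp4. 5 ppages; refcounts: pp0:3 pp1:3 pp2:3 pp3:2 pp4:1
Op 4: read(P2, v0) -> 26. No state change.
Op 5: write(P1, v2, 132). refcount(pp2)=3>1 -> COPY to pp5. 6 ppages; refcounts: pp0:3 pp1:3 pp2:2 pp3:2 pp4:1 pp5:1
Op 6: read(P1, v0) -> 26. No state change.
Op 7: read(P0, v1) -> 43. No state change.
Op 8: read(P1, v2) -> 132. No state change.

Answer: 3 3 2 2 1 1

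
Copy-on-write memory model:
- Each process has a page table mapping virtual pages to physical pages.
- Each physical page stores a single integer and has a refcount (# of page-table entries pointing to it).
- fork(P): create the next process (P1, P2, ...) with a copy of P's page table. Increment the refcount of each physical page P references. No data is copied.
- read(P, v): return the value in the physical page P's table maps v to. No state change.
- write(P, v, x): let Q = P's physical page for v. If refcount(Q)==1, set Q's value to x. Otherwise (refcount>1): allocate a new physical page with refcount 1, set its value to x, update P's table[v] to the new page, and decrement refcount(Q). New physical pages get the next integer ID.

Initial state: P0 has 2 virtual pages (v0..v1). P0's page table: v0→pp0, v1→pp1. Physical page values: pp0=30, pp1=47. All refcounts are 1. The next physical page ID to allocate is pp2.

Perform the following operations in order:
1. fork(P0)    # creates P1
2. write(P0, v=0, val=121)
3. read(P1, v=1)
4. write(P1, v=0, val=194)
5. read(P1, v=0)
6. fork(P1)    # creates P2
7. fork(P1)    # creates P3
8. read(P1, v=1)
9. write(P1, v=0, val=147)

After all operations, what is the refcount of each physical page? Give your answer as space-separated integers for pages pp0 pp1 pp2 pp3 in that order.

Op 1: fork(P0) -> P1. 2 ppages; refcounts: pp0:2 pp1:2
Op 2: write(P0, v0, 121). refcount(pp0)=2>1 -> COPY to pp2. 3 ppages; refcounts: pp0:1 pp1:2 pp2:1
Op 3: read(P1, v1) -> 47. No state change.
Op 4: write(P1, v0, 194). refcount(pp0)=1 -> write in place. 3 ppages; refcounts: pp0:1 pp1:2 pp2:1
Op 5: read(P1, v0) -> 194. No state change.
Op 6: fork(P1) -> P2. 3 ppages; refcounts: pp0:2 pp1:3 pp2:1
Op 7: fork(P1) -> P3. 3 ppages; refcounts: pp0:3 pp1:4 pp2:1
Op 8: read(P1, v1) -> 47. No state change.
Op 9: write(P1, v0, 147). refcount(pp0)=3>1 -> COPY to pp3. 4 ppages; refcounts: pp0:2 pp1:4 pp2:1 pp3:1

Answer: 2 4 1 1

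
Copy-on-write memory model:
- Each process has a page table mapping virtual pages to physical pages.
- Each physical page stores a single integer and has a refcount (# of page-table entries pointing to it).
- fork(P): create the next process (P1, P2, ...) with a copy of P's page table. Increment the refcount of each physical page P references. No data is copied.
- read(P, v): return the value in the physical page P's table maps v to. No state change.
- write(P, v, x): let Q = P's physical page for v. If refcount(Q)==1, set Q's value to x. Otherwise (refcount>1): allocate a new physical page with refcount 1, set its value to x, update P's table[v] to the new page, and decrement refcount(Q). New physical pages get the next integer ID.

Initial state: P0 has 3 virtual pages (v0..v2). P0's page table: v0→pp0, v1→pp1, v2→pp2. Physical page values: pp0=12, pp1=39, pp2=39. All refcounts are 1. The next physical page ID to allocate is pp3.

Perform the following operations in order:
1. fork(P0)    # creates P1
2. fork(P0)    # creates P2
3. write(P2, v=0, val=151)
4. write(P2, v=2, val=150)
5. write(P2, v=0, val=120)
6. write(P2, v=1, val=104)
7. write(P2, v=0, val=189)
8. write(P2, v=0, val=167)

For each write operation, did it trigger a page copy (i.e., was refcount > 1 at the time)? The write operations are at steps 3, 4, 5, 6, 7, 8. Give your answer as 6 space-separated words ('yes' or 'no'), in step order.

Op 1: fork(P0) -> P1. 3 ppages; refcounts: pp0:2 pp1:2 pp2:2
Op 2: fork(P0) -> P2. 3 ppages; refcounts: pp0:3 pp1:3 pp2:3
Op 3: write(P2, v0, 151). refcount(pp0)=3>1 -> COPY to pp3. 4 ppages; refcounts: pp0:2 pp1:3 pp2:3 pp3:1
Op 4: write(P2, v2, 150). refcount(pp2)=3>1 -> COPY to pp4. 5 ppages; refcounts: pp0:2 pp1:3 pp2:2 pp3:1 pp4:1
Op 5: write(P2, v0, 120). refcount(pp3)=1 -> write in place. 5 ppages; refcounts: pp0:2 pp1:3 pp2:2 pp3:1 pp4:1
Op 6: write(P2, v1, 104). refcount(pp1)=3>1 -> COPY to pp5. 6 ppages; refcounts: pp0:2 pp1:2 pp2:2 pp3:1 pp4:1 pp5:1
Op 7: write(P2, v0, 189). refcount(pp3)=1 -> write in place. 6 ppages; refcounts: pp0:2 pp1:2 pp2:2 pp3:1 pp4:1 pp5:1
Op 8: write(P2, v0, 167). refcount(pp3)=1 -> write in place. 6 ppages; refcounts: pp0:2 pp1:2 pp2:2 pp3:1 pp4:1 pp5:1

yes yes no yes no no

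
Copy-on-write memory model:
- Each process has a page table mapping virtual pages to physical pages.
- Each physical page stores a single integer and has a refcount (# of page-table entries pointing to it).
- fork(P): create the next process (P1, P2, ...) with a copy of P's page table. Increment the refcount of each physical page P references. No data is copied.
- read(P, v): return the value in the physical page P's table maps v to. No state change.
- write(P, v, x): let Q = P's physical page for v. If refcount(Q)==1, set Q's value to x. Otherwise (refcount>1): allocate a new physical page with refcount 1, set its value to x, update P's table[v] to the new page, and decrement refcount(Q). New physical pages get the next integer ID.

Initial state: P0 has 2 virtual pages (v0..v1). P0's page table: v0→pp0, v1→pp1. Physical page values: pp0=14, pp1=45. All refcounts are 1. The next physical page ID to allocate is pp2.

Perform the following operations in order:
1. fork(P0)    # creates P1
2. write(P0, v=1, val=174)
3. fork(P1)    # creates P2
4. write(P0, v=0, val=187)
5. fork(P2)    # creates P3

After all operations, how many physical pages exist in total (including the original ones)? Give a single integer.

Answer: 4

Derivation:
Op 1: fork(P0) -> P1. 2 ppages; refcounts: pp0:2 pp1:2
Op 2: write(P0, v1, 174). refcount(pp1)=2>1 -> COPY to pp2. 3 ppages; refcounts: pp0:2 pp1:1 pp2:1
Op 3: fork(P1) -> P2. 3 ppages; refcounts: pp0:3 pp1:2 pp2:1
Op 4: write(P0, v0, 187). refcount(pp0)=3>1 -> COPY to pp3. 4 ppages; refcounts: pp0:2 pp1:2 pp2:1 pp3:1
Op 5: fork(P2) -> P3. 4 ppages; refcounts: pp0:3 pp1:3 pp2:1 pp3:1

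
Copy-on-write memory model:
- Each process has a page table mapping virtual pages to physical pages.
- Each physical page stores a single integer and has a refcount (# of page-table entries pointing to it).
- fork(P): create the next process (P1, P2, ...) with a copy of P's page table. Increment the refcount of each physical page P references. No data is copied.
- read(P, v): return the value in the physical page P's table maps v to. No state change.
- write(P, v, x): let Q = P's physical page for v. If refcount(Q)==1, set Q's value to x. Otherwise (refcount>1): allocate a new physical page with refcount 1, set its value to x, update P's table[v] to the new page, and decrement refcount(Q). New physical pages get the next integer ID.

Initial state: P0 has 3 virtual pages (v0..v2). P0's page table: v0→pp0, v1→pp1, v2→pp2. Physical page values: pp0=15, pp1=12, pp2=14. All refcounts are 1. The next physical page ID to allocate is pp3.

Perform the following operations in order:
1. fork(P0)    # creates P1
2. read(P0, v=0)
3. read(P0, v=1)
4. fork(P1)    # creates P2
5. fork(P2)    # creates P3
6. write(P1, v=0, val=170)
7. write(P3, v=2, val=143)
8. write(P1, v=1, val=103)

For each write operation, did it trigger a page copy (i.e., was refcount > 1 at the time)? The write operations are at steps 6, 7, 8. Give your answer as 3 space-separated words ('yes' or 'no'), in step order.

Op 1: fork(P0) -> P1. 3 ppages; refcounts: pp0:2 pp1:2 pp2:2
Op 2: read(P0, v0) -> 15. No state change.
Op 3: read(P0, v1) -> 12. No state change.
Op 4: fork(P1) -> P2. 3 ppages; refcounts: pp0:3 pp1:3 pp2:3
Op 5: fork(P2) -> P3. 3 ppages; refcounts: pp0:4 pp1:4 pp2:4
Op 6: write(P1, v0, 170). refcount(pp0)=4>1 -> COPY to pp3. 4 ppages; refcounts: pp0:3 pp1:4 pp2:4 pp3:1
Op 7: write(P3, v2, 143). refcount(pp2)=4>1 -> COPY to pp4. 5 ppages; refcounts: pp0:3 pp1:4 pp2:3 pp3:1 pp4:1
Op 8: write(P1, v1, 103). refcount(pp1)=4>1 -> COPY to pp5. 6 ppages; refcounts: pp0:3 pp1:3 pp2:3 pp3:1 pp4:1 pp5:1

yes yes yes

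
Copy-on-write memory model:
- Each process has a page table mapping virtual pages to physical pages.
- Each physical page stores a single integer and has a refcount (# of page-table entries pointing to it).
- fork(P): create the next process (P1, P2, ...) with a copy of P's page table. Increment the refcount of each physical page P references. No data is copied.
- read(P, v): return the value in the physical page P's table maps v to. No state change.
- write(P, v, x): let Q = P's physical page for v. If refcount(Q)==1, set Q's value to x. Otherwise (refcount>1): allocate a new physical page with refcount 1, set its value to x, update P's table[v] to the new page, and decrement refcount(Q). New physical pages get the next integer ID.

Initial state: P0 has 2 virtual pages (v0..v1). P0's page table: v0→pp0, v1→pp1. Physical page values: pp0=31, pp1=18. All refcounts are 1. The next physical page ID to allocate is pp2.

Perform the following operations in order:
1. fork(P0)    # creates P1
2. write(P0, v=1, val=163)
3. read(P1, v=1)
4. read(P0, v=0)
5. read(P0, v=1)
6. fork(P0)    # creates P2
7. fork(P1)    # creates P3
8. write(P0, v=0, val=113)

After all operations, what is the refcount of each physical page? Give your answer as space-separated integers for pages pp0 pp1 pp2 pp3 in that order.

Answer: 3 2 2 1

Derivation:
Op 1: fork(P0) -> P1. 2 ppages; refcounts: pp0:2 pp1:2
Op 2: write(P0, v1, 163). refcount(pp1)=2>1 -> COPY to pp2. 3 ppages; refcounts: pp0:2 pp1:1 pp2:1
Op 3: read(P1, v1) -> 18. No state change.
Op 4: read(P0, v0) -> 31. No state change.
Op 5: read(P0, v1) -> 163. No state change.
Op 6: fork(P0) -> P2. 3 ppages; refcounts: pp0:3 pp1:1 pp2:2
Op 7: fork(P1) -> P3. 3 ppages; refcounts: pp0:4 pp1:2 pp2:2
Op 8: write(P0, v0, 113). refcount(pp0)=4>1 -> COPY to pp3. 4 ppages; refcounts: pp0:3 pp1:2 pp2:2 pp3:1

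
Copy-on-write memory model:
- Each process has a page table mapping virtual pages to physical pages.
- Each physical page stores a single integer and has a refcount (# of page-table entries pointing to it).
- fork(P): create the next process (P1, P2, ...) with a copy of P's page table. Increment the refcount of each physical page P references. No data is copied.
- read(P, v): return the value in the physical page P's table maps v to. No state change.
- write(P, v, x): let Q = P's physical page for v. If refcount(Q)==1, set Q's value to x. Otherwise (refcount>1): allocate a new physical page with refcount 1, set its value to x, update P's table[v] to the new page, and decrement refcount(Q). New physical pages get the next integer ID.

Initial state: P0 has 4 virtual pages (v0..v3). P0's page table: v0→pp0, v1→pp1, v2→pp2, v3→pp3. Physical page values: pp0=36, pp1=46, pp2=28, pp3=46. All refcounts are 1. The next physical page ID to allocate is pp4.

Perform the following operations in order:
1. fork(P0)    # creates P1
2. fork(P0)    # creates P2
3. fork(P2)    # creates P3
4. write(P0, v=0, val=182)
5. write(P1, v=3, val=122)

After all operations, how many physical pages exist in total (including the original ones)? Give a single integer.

Op 1: fork(P0) -> P1. 4 ppages; refcounts: pp0:2 pp1:2 pp2:2 pp3:2
Op 2: fork(P0) -> P2. 4 ppages; refcounts: pp0:3 pp1:3 pp2:3 pp3:3
Op 3: fork(P2) -> P3. 4 ppages; refcounts: pp0:4 pp1:4 pp2:4 pp3:4
Op 4: write(P0, v0, 182). refcount(pp0)=4>1 -> COPY to pp4. 5 ppages; refcounts: pp0:3 pp1:4 pp2:4 pp3:4 pp4:1
Op 5: write(P1, v3, 122). refcount(pp3)=4>1 -> COPY to pp5. 6 ppages; refcounts: pp0:3 pp1:4 pp2:4 pp3:3 pp4:1 pp5:1

Answer: 6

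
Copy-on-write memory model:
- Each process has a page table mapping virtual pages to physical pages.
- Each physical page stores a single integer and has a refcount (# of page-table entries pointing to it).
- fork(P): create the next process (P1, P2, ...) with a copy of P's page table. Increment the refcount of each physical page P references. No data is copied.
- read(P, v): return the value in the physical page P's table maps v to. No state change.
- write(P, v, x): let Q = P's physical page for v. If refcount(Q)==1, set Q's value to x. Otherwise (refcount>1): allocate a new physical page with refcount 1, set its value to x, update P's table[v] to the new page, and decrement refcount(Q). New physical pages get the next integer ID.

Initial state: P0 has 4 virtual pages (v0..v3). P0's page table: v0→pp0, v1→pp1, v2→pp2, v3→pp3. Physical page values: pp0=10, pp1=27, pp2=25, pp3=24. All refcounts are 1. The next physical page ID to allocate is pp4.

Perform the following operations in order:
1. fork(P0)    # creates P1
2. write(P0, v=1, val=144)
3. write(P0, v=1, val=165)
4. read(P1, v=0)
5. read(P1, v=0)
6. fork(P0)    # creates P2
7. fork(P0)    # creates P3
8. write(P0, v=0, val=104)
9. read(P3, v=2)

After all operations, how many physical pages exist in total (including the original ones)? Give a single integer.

Answer: 6

Derivation:
Op 1: fork(P0) -> P1. 4 ppages; refcounts: pp0:2 pp1:2 pp2:2 pp3:2
Op 2: write(P0, v1, 144). refcount(pp1)=2>1 -> COPY to pp4. 5 ppages; refcounts: pp0:2 pp1:1 pp2:2 pp3:2 pp4:1
Op 3: write(P0, v1, 165). refcount(pp4)=1 -> write in place. 5 ppages; refcounts: pp0:2 pp1:1 pp2:2 pp3:2 pp4:1
Op 4: read(P1, v0) -> 10. No state change.
Op 5: read(P1, v0) -> 10. No state change.
Op 6: fork(P0) -> P2. 5 ppages; refcounts: pp0:3 pp1:1 pp2:3 pp3:3 pp4:2
Op 7: fork(P0) -> P3. 5 ppages; refcounts: pp0:4 pp1:1 pp2:4 pp3:4 pp4:3
Op 8: write(P0, v0, 104). refcount(pp0)=4>1 -> COPY to pp5. 6 ppages; refcounts: pp0:3 pp1:1 pp2:4 pp3:4 pp4:3 pp5:1
Op 9: read(P3, v2) -> 25. No state change.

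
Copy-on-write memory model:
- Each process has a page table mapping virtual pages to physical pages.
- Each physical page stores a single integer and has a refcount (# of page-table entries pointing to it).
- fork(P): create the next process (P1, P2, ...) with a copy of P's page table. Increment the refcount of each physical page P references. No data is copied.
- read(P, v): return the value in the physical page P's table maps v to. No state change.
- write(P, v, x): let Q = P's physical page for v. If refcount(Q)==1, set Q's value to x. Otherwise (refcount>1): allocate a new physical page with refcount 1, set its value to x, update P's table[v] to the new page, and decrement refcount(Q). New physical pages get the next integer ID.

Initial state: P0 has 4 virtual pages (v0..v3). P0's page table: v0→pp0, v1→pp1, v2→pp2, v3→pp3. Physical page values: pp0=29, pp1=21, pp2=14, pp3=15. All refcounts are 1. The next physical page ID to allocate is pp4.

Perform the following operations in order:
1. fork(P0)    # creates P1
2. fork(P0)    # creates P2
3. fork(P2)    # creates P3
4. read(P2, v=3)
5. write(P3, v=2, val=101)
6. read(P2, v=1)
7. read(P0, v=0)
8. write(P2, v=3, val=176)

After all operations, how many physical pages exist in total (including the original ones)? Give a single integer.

Op 1: fork(P0) -> P1. 4 ppages; refcounts: pp0:2 pp1:2 pp2:2 pp3:2
Op 2: fork(P0) -> P2. 4 ppages; refcounts: pp0:3 pp1:3 pp2:3 pp3:3
Op 3: fork(P2) -> P3. 4 ppages; refcounts: pp0:4 pp1:4 pp2:4 pp3:4
Op 4: read(P2, v3) -> 15. No state change.
Op 5: write(P3, v2, 101). refcount(pp2)=4>1 -> COPY to pp4. 5 ppages; refcounts: pp0:4 pp1:4 pp2:3 pp3:4 pp4:1
Op 6: read(P2, v1) -> 21. No state change.
Op 7: read(P0, v0) -> 29. No state change.
Op 8: write(P2, v3, 176). refcount(pp3)=4>1 -> COPY to pp5. 6 ppages; refcounts: pp0:4 pp1:4 pp2:3 pp3:3 pp4:1 pp5:1

Answer: 6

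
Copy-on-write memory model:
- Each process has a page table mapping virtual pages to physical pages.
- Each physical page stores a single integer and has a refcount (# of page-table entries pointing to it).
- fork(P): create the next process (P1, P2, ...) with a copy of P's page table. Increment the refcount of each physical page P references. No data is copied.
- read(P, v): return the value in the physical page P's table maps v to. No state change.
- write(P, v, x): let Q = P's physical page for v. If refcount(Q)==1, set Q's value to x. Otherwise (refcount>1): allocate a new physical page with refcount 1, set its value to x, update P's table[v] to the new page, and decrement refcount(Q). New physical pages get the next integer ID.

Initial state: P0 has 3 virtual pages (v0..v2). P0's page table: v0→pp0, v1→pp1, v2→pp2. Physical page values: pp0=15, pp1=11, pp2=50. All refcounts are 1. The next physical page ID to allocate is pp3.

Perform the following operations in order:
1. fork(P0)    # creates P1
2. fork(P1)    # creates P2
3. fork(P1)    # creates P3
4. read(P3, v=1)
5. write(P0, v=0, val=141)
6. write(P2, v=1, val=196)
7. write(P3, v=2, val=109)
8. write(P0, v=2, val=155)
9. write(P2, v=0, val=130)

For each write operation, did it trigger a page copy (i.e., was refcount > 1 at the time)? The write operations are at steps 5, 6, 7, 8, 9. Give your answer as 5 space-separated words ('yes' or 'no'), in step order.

Op 1: fork(P0) -> P1. 3 ppages; refcounts: pp0:2 pp1:2 pp2:2
Op 2: fork(P1) -> P2. 3 ppages; refcounts: pp0:3 pp1:3 pp2:3
Op 3: fork(P1) -> P3. 3 ppages; refcounts: pp0:4 pp1:4 pp2:4
Op 4: read(P3, v1) -> 11. No state change.
Op 5: write(P0, v0, 141). refcount(pp0)=4>1 -> COPY to pp3. 4 ppages; refcounts: pp0:3 pp1:4 pp2:4 pp3:1
Op 6: write(P2, v1, 196). refcount(pp1)=4>1 -> COPY to pp4. 5 ppages; refcounts: pp0:3 pp1:3 pp2:4 pp3:1 pp4:1
Op 7: write(P3, v2, 109). refcount(pp2)=4>1 -> COPY to pp5. 6 ppages; refcounts: pp0:3 pp1:3 pp2:3 pp3:1 pp4:1 pp5:1
Op 8: write(P0, v2, 155). refcount(pp2)=3>1 -> COPY to pp6. 7 ppages; refcounts: pp0:3 pp1:3 pp2:2 pp3:1 pp4:1 pp5:1 pp6:1
Op 9: write(P2, v0, 130). refcount(pp0)=3>1 -> COPY to pp7. 8 ppages; refcounts: pp0:2 pp1:3 pp2:2 pp3:1 pp4:1 pp5:1 pp6:1 pp7:1

yes yes yes yes yes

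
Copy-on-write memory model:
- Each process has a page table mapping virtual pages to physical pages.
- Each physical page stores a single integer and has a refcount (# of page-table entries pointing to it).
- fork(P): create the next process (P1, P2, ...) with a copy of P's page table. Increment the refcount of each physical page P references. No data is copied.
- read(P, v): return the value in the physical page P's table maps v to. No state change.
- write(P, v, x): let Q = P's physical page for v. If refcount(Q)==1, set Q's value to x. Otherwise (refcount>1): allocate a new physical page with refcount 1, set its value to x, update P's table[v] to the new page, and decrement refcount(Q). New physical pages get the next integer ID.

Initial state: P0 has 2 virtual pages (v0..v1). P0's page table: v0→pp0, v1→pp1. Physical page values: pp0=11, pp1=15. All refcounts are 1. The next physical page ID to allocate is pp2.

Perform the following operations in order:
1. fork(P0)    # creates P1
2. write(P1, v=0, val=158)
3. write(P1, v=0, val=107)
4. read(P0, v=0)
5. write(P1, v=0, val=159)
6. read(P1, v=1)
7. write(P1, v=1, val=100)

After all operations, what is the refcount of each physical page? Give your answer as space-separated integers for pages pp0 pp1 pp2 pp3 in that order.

Op 1: fork(P0) -> P1. 2 ppages; refcounts: pp0:2 pp1:2
Op 2: write(P1, v0, 158). refcount(pp0)=2>1 -> COPY to pp2. 3 ppages; refcounts: pp0:1 pp1:2 pp2:1
Op 3: write(P1, v0, 107). refcount(pp2)=1 -> write in place. 3 ppages; refcounts: pp0:1 pp1:2 pp2:1
Op 4: read(P0, v0) -> 11. No state change.
Op 5: write(P1, v0, 159). refcount(pp2)=1 -> write in place. 3 ppages; refcounts: pp0:1 pp1:2 pp2:1
Op 6: read(P1, v1) -> 15. No state change.
Op 7: write(P1, v1, 100). refcount(pp1)=2>1 -> COPY to pp3. 4 ppages; refcounts: pp0:1 pp1:1 pp2:1 pp3:1

Answer: 1 1 1 1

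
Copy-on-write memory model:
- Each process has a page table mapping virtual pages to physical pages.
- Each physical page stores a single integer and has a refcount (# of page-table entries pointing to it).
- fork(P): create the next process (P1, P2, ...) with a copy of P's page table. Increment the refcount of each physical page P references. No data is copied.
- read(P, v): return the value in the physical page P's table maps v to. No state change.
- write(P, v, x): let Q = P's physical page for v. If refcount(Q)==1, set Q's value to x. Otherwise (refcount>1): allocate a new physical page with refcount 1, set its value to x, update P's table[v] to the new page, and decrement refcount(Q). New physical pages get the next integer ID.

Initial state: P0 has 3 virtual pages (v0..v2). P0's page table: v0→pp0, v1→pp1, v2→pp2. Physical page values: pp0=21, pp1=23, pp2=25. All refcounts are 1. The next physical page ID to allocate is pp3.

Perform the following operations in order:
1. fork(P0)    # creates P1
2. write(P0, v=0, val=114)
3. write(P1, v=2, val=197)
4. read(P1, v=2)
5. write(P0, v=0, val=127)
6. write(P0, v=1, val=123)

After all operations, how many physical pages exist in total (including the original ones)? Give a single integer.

Op 1: fork(P0) -> P1. 3 ppages; refcounts: pp0:2 pp1:2 pp2:2
Op 2: write(P0, v0, 114). refcount(pp0)=2>1 -> COPY to pp3. 4 ppages; refcounts: pp0:1 pp1:2 pp2:2 pp3:1
Op 3: write(P1, v2, 197). refcount(pp2)=2>1 -> COPY to pp4. 5 ppages; refcounts: pp0:1 pp1:2 pp2:1 pp3:1 pp4:1
Op 4: read(P1, v2) -> 197. No state change.
Op 5: write(P0, v0, 127). refcount(pp3)=1 -> write in place. 5 ppages; refcounts: pp0:1 pp1:2 pp2:1 pp3:1 pp4:1
Op 6: write(P0, v1, 123). refcount(pp1)=2>1 -> COPY to pp5. 6 ppages; refcounts: pp0:1 pp1:1 pp2:1 pp3:1 pp4:1 pp5:1

Answer: 6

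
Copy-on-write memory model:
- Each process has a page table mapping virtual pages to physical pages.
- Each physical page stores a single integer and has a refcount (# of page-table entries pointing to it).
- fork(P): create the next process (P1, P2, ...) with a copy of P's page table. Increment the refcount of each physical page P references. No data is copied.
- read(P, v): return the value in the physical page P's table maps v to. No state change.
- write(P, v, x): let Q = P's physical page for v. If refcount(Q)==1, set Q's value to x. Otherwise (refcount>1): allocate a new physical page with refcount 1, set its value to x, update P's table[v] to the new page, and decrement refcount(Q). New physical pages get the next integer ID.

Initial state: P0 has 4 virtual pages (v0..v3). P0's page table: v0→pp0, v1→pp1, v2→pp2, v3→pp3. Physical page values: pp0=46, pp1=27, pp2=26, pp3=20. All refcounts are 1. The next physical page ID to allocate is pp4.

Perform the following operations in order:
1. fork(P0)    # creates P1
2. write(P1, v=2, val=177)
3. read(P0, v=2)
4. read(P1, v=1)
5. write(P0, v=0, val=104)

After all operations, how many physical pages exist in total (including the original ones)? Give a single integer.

Op 1: fork(P0) -> P1. 4 ppages; refcounts: pp0:2 pp1:2 pp2:2 pp3:2
Op 2: write(P1, v2, 177). refcount(pp2)=2>1 -> COPY to pp4. 5 ppages; refcounts: pp0:2 pp1:2 pp2:1 pp3:2 pp4:1
Op 3: read(P0, v2) -> 26. No state change.
Op 4: read(P1, v1) -> 27. No state change.
Op 5: write(P0, v0, 104). refcount(pp0)=2>1 -> COPY to pp5. 6 ppages; refcounts: pp0:1 pp1:2 pp2:1 pp3:2 pp4:1 pp5:1

Answer: 6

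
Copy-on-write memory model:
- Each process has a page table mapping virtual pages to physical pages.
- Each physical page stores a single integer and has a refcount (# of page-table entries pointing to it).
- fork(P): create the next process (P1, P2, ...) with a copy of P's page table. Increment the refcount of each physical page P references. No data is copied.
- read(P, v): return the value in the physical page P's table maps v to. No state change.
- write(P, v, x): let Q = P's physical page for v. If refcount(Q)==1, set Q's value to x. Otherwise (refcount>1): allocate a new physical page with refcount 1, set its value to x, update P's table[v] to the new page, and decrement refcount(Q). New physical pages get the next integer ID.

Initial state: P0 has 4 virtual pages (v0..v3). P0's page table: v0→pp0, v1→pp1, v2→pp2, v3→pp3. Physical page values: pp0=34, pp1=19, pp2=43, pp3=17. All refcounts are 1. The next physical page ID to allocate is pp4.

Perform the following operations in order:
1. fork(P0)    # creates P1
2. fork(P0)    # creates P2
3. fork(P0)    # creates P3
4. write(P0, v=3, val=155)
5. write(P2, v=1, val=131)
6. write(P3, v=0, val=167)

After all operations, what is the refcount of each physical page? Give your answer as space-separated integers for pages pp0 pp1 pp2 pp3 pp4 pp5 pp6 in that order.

Answer: 3 3 4 3 1 1 1

Derivation:
Op 1: fork(P0) -> P1. 4 ppages; refcounts: pp0:2 pp1:2 pp2:2 pp3:2
Op 2: fork(P0) -> P2. 4 ppages; refcounts: pp0:3 pp1:3 pp2:3 pp3:3
Op 3: fork(P0) -> P3. 4 ppages; refcounts: pp0:4 pp1:4 pp2:4 pp3:4
Op 4: write(P0, v3, 155). refcount(pp3)=4>1 -> COPY to pp4. 5 ppages; refcounts: pp0:4 pp1:4 pp2:4 pp3:3 pp4:1
Op 5: write(P2, v1, 131). refcount(pp1)=4>1 -> COPY to pp5. 6 ppages; refcounts: pp0:4 pp1:3 pp2:4 pp3:3 pp4:1 pp5:1
Op 6: write(P3, v0, 167). refcount(pp0)=4>1 -> COPY to pp6. 7 ppages; refcounts: pp0:3 pp1:3 pp2:4 pp3:3 pp4:1 pp5:1 pp6:1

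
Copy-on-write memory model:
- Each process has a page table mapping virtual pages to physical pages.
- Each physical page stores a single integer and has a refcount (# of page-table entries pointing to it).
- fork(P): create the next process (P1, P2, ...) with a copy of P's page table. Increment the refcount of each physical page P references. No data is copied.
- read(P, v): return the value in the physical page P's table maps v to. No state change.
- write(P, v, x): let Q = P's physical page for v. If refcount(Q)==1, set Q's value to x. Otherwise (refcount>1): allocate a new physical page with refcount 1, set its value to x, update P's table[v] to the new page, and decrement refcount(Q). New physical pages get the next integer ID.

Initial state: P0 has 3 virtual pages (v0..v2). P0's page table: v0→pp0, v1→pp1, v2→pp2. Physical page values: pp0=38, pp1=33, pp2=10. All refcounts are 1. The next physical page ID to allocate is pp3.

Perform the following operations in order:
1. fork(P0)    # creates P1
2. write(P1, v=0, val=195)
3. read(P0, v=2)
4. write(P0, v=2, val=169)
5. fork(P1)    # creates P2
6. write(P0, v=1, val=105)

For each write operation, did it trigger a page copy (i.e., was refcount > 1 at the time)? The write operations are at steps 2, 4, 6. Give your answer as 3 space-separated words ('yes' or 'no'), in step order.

Op 1: fork(P0) -> P1. 3 ppages; refcounts: pp0:2 pp1:2 pp2:2
Op 2: write(P1, v0, 195). refcount(pp0)=2>1 -> COPY to pp3. 4 ppages; refcounts: pp0:1 pp1:2 pp2:2 pp3:1
Op 3: read(P0, v2) -> 10. No state change.
Op 4: write(P0, v2, 169). refcount(pp2)=2>1 -> COPY to pp4. 5 ppages; refcounts: pp0:1 pp1:2 pp2:1 pp3:1 pp4:1
Op 5: fork(P1) -> P2. 5 ppages; refcounts: pp0:1 pp1:3 pp2:2 pp3:2 pp4:1
Op 6: write(P0, v1, 105). refcount(pp1)=3>1 -> COPY to pp5. 6 ppages; refcounts: pp0:1 pp1:2 pp2:2 pp3:2 pp4:1 pp5:1

yes yes yes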